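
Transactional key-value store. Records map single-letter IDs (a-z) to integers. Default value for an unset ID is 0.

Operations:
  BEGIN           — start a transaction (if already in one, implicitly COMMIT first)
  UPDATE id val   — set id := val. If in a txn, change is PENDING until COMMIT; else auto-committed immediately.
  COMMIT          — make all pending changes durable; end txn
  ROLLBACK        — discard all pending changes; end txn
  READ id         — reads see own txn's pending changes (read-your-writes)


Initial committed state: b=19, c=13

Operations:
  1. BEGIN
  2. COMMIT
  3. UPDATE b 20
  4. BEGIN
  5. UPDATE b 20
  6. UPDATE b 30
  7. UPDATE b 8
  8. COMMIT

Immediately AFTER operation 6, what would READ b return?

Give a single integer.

Initial committed: {b=19, c=13}
Op 1: BEGIN: in_txn=True, pending={}
Op 2: COMMIT: merged [] into committed; committed now {b=19, c=13}
Op 3: UPDATE b=20 (auto-commit; committed b=20)
Op 4: BEGIN: in_txn=True, pending={}
Op 5: UPDATE b=20 (pending; pending now {b=20})
Op 6: UPDATE b=30 (pending; pending now {b=30})
After op 6: visible(b) = 30 (pending={b=30}, committed={b=20, c=13})

Answer: 30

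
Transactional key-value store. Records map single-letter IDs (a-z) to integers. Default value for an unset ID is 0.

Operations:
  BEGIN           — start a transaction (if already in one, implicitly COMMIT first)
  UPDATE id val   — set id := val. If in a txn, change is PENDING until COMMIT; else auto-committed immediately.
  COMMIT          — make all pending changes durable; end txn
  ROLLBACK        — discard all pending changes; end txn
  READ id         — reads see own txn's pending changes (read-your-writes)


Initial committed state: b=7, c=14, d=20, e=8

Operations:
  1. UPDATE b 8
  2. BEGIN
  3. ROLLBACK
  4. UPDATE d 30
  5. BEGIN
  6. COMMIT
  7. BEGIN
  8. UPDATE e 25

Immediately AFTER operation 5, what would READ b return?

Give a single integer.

Initial committed: {b=7, c=14, d=20, e=8}
Op 1: UPDATE b=8 (auto-commit; committed b=8)
Op 2: BEGIN: in_txn=True, pending={}
Op 3: ROLLBACK: discarded pending []; in_txn=False
Op 4: UPDATE d=30 (auto-commit; committed d=30)
Op 5: BEGIN: in_txn=True, pending={}
After op 5: visible(b) = 8 (pending={}, committed={b=8, c=14, d=30, e=8})

Answer: 8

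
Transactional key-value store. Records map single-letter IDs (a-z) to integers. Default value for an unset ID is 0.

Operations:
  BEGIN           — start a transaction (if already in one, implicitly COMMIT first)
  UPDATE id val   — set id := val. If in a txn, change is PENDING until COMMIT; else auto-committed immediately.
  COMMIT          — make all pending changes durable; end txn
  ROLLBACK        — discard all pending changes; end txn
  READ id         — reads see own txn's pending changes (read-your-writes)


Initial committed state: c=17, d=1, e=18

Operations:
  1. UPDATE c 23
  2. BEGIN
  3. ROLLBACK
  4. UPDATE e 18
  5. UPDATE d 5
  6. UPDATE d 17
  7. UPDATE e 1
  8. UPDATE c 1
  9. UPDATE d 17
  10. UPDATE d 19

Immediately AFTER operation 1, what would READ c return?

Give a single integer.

Answer: 23

Derivation:
Initial committed: {c=17, d=1, e=18}
Op 1: UPDATE c=23 (auto-commit; committed c=23)
After op 1: visible(c) = 23 (pending={}, committed={c=23, d=1, e=18})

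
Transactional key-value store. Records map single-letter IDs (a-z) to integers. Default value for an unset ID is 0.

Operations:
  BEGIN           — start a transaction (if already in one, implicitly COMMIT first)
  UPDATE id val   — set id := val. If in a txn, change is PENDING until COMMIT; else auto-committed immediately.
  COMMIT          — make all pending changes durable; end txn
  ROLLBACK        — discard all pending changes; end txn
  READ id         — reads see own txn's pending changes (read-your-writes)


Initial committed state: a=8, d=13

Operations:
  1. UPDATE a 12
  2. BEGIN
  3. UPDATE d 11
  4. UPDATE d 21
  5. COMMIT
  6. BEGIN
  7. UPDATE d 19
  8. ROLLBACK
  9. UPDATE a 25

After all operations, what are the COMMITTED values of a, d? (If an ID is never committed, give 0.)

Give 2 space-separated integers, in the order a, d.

Answer: 25 21

Derivation:
Initial committed: {a=8, d=13}
Op 1: UPDATE a=12 (auto-commit; committed a=12)
Op 2: BEGIN: in_txn=True, pending={}
Op 3: UPDATE d=11 (pending; pending now {d=11})
Op 4: UPDATE d=21 (pending; pending now {d=21})
Op 5: COMMIT: merged ['d'] into committed; committed now {a=12, d=21}
Op 6: BEGIN: in_txn=True, pending={}
Op 7: UPDATE d=19 (pending; pending now {d=19})
Op 8: ROLLBACK: discarded pending ['d']; in_txn=False
Op 9: UPDATE a=25 (auto-commit; committed a=25)
Final committed: {a=25, d=21}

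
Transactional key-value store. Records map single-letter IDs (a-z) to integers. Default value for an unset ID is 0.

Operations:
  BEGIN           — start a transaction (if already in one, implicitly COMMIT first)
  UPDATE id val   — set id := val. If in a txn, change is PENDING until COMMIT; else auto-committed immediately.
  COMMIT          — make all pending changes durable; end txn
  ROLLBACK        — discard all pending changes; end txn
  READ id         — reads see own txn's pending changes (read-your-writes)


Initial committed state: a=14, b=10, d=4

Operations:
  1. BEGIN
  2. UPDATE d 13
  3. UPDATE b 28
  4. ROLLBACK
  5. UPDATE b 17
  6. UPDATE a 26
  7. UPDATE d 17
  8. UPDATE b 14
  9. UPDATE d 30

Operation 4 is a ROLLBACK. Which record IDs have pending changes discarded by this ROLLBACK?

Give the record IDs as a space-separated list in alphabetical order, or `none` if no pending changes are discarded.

Answer: b d

Derivation:
Initial committed: {a=14, b=10, d=4}
Op 1: BEGIN: in_txn=True, pending={}
Op 2: UPDATE d=13 (pending; pending now {d=13})
Op 3: UPDATE b=28 (pending; pending now {b=28, d=13})
Op 4: ROLLBACK: discarded pending ['b', 'd']; in_txn=False
Op 5: UPDATE b=17 (auto-commit; committed b=17)
Op 6: UPDATE a=26 (auto-commit; committed a=26)
Op 7: UPDATE d=17 (auto-commit; committed d=17)
Op 8: UPDATE b=14 (auto-commit; committed b=14)
Op 9: UPDATE d=30 (auto-commit; committed d=30)
ROLLBACK at op 4 discards: ['b', 'd']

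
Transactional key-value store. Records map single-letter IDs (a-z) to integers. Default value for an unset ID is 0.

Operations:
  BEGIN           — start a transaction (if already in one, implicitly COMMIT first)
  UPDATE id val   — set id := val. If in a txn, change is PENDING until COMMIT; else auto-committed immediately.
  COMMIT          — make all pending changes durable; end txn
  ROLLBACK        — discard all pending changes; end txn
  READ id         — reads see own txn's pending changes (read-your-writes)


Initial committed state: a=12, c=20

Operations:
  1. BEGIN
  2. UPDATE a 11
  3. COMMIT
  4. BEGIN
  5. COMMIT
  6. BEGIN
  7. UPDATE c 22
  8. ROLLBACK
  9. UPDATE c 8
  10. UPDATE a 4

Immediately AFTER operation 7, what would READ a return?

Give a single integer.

Answer: 11

Derivation:
Initial committed: {a=12, c=20}
Op 1: BEGIN: in_txn=True, pending={}
Op 2: UPDATE a=11 (pending; pending now {a=11})
Op 3: COMMIT: merged ['a'] into committed; committed now {a=11, c=20}
Op 4: BEGIN: in_txn=True, pending={}
Op 5: COMMIT: merged [] into committed; committed now {a=11, c=20}
Op 6: BEGIN: in_txn=True, pending={}
Op 7: UPDATE c=22 (pending; pending now {c=22})
After op 7: visible(a) = 11 (pending={c=22}, committed={a=11, c=20})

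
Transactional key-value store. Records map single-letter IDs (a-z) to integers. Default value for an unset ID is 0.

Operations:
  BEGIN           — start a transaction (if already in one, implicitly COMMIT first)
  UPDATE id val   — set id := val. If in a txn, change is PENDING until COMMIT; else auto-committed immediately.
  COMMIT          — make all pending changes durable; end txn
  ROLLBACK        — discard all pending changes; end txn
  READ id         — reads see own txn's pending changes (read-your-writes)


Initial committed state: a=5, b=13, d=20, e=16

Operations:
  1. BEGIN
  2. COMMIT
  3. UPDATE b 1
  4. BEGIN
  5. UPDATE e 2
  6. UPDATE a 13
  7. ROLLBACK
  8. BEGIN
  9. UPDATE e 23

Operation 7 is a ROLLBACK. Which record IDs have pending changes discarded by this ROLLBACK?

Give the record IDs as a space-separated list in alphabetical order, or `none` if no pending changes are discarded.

Answer: a e

Derivation:
Initial committed: {a=5, b=13, d=20, e=16}
Op 1: BEGIN: in_txn=True, pending={}
Op 2: COMMIT: merged [] into committed; committed now {a=5, b=13, d=20, e=16}
Op 3: UPDATE b=1 (auto-commit; committed b=1)
Op 4: BEGIN: in_txn=True, pending={}
Op 5: UPDATE e=2 (pending; pending now {e=2})
Op 6: UPDATE a=13 (pending; pending now {a=13, e=2})
Op 7: ROLLBACK: discarded pending ['a', 'e']; in_txn=False
Op 8: BEGIN: in_txn=True, pending={}
Op 9: UPDATE e=23 (pending; pending now {e=23})
ROLLBACK at op 7 discards: ['a', 'e']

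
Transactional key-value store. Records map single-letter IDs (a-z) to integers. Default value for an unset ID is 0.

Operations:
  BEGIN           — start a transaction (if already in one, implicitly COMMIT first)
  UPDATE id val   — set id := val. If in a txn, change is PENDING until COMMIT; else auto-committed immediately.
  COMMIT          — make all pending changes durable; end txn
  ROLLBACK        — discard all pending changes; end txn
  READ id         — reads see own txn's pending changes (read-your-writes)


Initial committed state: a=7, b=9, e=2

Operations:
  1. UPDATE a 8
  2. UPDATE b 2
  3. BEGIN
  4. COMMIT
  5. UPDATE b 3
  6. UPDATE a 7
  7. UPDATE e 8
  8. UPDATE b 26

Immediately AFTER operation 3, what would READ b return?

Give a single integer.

Answer: 2

Derivation:
Initial committed: {a=7, b=9, e=2}
Op 1: UPDATE a=8 (auto-commit; committed a=8)
Op 2: UPDATE b=2 (auto-commit; committed b=2)
Op 3: BEGIN: in_txn=True, pending={}
After op 3: visible(b) = 2 (pending={}, committed={a=8, b=2, e=2})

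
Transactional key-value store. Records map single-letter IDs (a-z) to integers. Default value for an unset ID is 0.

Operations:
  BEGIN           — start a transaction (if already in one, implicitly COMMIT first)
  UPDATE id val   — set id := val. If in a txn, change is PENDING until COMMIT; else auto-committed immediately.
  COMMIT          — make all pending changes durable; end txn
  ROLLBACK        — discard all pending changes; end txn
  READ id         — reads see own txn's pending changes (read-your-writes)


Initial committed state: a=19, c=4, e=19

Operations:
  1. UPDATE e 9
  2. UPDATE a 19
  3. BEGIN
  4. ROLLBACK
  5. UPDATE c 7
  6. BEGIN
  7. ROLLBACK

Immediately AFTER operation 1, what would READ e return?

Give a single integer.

Answer: 9

Derivation:
Initial committed: {a=19, c=4, e=19}
Op 1: UPDATE e=9 (auto-commit; committed e=9)
After op 1: visible(e) = 9 (pending={}, committed={a=19, c=4, e=9})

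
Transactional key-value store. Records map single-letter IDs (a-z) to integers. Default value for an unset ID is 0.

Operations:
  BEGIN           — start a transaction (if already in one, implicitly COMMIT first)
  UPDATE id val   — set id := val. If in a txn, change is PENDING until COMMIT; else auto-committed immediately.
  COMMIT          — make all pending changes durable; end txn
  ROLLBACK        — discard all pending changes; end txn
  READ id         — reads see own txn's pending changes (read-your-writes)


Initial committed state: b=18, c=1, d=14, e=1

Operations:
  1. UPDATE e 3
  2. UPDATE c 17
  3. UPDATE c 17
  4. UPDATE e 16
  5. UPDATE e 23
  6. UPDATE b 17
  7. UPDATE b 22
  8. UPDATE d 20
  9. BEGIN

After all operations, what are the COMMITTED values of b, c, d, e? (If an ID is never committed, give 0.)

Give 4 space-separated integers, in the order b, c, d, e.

Answer: 22 17 20 23

Derivation:
Initial committed: {b=18, c=1, d=14, e=1}
Op 1: UPDATE e=3 (auto-commit; committed e=3)
Op 2: UPDATE c=17 (auto-commit; committed c=17)
Op 3: UPDATE c=17 (auto-commit; committed c=17)
Op 4: UPDATE e=16 (auto-commit; committed e=16)
Op 5: UPDATE e=23 (auto-commit; committed e=23)
Op 6: UPDATE b=17 (auto-commit; committed b=17)
Op 7: UPDATE b=22 (auto-commit; committed b=22)
Op 8: UPDATE d=20 (auto-commit; committed d=20)
Op 9: BEGIN: in_txn=True, pending={}
Final committed: {b=22, c=17, d=20, e=23}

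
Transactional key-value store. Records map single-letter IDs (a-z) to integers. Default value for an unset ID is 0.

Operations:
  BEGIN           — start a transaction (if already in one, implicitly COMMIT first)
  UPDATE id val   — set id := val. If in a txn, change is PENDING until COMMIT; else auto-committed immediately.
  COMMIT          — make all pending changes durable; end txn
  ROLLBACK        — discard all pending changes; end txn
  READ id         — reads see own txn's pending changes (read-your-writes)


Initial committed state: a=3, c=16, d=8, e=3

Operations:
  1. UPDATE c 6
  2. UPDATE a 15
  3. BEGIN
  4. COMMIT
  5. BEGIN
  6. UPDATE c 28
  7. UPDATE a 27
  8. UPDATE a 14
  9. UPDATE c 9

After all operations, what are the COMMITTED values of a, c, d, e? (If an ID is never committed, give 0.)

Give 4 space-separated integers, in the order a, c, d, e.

Answer: 15 6 8 3

Derivation:
Initial committed: {a=3, c=16, d=8, e=3}
Op 1: UPDATE c=6 (auto-commit; committed c=6)
Op 2: UPDATE a=15 (auto-commit; committed a=15)
Op 3: BEGIN: in_txn=True, pending={}
Op 4: COMMIT: merged [] into committed; committed now {a=15, c=6, d=8, e=3}
Op 5: BEGIN: in_txn=True, pending={}
Op 6: UPDATE c=28 (pending; pending now {c=28})
Op 7: UPDATE a=27 (pending; pending now {a=27, c=28})
Op 8: UPDATE a=14 (pending; pending now {a=14, c=28})
Op 9: UPDATE c=9 (pending; pending now {a=14, c=9})
Final committed: {a=15, c=6, d=8, e=3}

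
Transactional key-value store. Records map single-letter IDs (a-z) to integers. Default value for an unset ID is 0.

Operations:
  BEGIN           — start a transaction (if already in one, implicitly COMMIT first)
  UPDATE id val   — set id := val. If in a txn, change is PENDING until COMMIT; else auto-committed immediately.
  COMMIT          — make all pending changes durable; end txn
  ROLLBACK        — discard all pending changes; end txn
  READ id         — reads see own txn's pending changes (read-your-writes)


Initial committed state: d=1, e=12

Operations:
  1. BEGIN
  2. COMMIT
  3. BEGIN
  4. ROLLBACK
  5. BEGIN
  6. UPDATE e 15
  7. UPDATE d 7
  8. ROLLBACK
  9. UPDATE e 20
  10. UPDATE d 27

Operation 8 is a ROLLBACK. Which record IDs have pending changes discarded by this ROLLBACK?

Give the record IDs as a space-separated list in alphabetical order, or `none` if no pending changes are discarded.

Answer: d e

Derivation:
Initial committed: {d=1, e=12}
Op 1: BEGIN: in_txn=True, pending={}
Op 2: COMMIT: merged [] into committed; committed now {d=1, e=12}
Op 3: BEGIN: in_txn=True, pending={}
Op 4: ROLLBACK: discarded pending []; in_txn=False
Op 5: BEGIN: in_txn=True, pending={}
Op 6: UPDATE e=15 (pending; pending now {e=15})
Op 7: UPDATE d=7 (pending; pending now {d=7, e=15})
Op 8: ROLLBACK: discarded pending ['d', 'e']; in_txn=False
Op 9: UPDATE e=20 (auto-commit; committed e=20)
Op 10: UPDATE d=27 (auto-commit; committed d=27)
ROLLBACK at op 8 discards: ['d', 'e']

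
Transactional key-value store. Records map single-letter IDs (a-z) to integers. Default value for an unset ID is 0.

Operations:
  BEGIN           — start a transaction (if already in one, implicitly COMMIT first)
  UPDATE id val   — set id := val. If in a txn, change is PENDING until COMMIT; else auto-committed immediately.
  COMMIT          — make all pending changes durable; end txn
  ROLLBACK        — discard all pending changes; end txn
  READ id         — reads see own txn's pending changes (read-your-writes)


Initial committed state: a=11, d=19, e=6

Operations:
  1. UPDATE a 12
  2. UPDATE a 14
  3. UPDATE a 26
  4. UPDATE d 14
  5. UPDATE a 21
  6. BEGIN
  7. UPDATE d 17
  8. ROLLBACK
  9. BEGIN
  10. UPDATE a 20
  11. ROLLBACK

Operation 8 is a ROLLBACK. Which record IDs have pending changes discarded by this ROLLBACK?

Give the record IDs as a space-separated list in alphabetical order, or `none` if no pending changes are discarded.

Initial committed: {a=11, d=19, e=6}
Op 1: UPDATE a=12 (auto-commit; committed a=12)
Op 2: UPDATE a=14 (auto-commit; committed a=14)
Op 3: UPDATE a=26 (auto-commit; committed a=26)
Op 4: UPDATE d=14 (auto-commit; committed d=14)
Op 5: UPDATE a=21 (auto-commit; committed a=21)
Op 6: BEGIN: in_txn=True, pending={}
Op 7: UPDATE d=17 (pending; pending now {d=17})
Op 8: ROLLBACK: discarded pending ['d']; in_txn=False
Op 9: BEGIN: in_txn=True, pending={}
Op 10: UPDATE a=20 (pending; pending now {a=20})
Op 11: ROLLBACK: discarded pending ['a']; in_txn=False
ROLLBACK at op 8 discards: ['d']

Answer: d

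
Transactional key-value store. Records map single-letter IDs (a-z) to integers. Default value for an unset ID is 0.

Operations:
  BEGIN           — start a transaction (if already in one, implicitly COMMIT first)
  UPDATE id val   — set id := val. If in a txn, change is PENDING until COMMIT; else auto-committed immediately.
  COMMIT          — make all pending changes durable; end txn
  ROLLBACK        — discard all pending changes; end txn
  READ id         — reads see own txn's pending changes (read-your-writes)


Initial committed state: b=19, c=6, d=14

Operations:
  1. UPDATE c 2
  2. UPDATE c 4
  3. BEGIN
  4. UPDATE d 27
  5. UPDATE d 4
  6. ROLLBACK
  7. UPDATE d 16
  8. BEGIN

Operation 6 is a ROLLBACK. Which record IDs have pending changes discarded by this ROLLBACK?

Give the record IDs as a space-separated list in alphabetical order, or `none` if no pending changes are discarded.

Initial committed: {b=19, c=6, d=14}
Op 1: UPDATE c=2 (auto-commit; committed c=2)
Op 2: UPDATE c=4 (auto-commit; committed c=4)
Op 3: BEGIN: in_txn=True, pending={}
Op 4: UPDATE d=27 (pending; pending now {d=27})
Op 5: UPDATE d=4 (pending; pending now {d=4})
Op 6: ROLLBACK: discarded pending ['d']; in_txn=False
Op 7: UPDATE d=16 (auto-commit; committed d=16)
Op 8: BEGIN: in_txn=True, pending={}
ROLLBACK at op 6 discards: ['d']

Answer: d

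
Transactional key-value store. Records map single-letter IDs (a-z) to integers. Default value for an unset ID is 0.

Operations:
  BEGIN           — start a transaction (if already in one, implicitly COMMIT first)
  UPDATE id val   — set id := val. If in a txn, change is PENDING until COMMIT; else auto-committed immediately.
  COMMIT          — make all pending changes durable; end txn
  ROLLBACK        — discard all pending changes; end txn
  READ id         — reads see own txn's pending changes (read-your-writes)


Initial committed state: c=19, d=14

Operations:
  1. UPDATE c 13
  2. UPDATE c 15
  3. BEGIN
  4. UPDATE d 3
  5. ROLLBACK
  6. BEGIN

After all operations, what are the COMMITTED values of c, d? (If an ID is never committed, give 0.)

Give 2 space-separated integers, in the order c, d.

Answer: 15 14

Derivation:
Initial committed: {c=19, d=14}
Op 1: UPDATE c=13 (auto-commit; committed c=13)
Op 2: UPDATE c=15 (auto-commit; committed c=15)
Op 3: BEGIN: in_txn=True, pending={}
Op 4: UPDATE d=3 (pending; pending now {d=3})
Op 5: ROLLBACK: discarded pending ['d']; in_txn=False
Op 6: BEGIN: in_txn=True, pending={}
Final committed: {c=15, d=14}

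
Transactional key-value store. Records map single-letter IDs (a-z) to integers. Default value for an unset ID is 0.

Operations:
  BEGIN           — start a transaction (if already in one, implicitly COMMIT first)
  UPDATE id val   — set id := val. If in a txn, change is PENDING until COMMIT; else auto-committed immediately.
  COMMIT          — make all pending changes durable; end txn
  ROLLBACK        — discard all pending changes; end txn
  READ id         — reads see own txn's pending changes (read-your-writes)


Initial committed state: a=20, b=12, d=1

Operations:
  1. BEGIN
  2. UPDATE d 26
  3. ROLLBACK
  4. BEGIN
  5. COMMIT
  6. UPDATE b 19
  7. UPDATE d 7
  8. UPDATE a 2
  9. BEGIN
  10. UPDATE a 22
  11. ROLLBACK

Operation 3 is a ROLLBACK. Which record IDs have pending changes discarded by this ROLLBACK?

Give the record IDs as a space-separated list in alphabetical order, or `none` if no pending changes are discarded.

Initial committed: {a=20, b=12, d=1}
Op 1: BEGIN: in_txn=True, pending={}
Op 2: UPDATE d=26 (pending; pending now {d=26})
Op 3: ROLLBACK: discarded pending ['d']; in_txn=False
Op 4: BEGIN: in_txn=True, pending={}
Op 5: COMMIT: merged [] into committed; committed now {a=20, b=12, d=1}
Op 6: UPDATE b=19 (auto-commit; committed b=19)
Op 7: UPDATE d=7 (auto-commit; committed d=7)
Op 8: UPDATE a=2 (auto-commit; committed a=2)
Op 9: BEGIN: in_txn=True, pending={}
Op 10: UPDATE a=22 (pending; pending now {a=22})
Op 11: ROLLBACK: discarded pending ['a']; in_txn=False
ROLLBACK at op 3 discards: ['d']

Answer: d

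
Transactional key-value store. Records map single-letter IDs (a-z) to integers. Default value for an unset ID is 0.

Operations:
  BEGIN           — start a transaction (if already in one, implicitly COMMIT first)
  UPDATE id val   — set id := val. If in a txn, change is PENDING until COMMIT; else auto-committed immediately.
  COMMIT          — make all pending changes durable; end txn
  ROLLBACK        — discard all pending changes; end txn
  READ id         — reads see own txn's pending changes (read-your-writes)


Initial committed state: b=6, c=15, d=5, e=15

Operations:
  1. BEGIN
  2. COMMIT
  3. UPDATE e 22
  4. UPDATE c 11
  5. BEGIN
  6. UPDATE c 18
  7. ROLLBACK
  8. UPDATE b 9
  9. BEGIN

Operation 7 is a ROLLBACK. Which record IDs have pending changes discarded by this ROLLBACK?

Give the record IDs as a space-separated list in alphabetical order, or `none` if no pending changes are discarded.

Initial committed: {b=6, c=15, d=5, e=15}
Op 1: BEGIN: in_txn=True, pending={}
Op 2: COMMIT: merged [] into committed; committed now {b=6, c=15, d=5, e=15}
Op 3: UPDATE e=22 (auto-commit; committed e=22)
Op 4: UPDATE c=11 (auto-commit; committed c=11)
Op 5: BEGIN: in_txn=True, pending={}
Op 6: UPDATE c=18 (pending; pending now {c=18})
Op 7: ROLLBACK: discarded pending ['c']; in_txn=False
Op 8: UPDATE b=9 (auto-commit; committed b=9)
Op 9: BEGIN: in_txn=True, pending={}
ROLLBACK at op 7 discards: ['c']

Answer: c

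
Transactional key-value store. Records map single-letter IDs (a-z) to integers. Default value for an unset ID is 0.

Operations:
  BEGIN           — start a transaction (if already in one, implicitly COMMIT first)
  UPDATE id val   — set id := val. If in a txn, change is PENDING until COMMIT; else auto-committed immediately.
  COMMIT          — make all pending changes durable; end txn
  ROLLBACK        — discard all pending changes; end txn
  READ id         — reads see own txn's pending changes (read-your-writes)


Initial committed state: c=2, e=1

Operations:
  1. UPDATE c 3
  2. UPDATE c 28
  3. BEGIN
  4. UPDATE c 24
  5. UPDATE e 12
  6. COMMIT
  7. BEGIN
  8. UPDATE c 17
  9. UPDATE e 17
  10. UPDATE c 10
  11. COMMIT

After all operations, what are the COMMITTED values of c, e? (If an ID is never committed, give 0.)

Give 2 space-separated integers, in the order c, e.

Answer: 10 17

Derivation:
Initial committed: {c=2, e=1}
Op 1: UPDATE c=3 (auto-commit; committed c=3)
Op 2: UPDATE c=28 (auto-commit; committed c=28)
Op 3: BEGIN: in_txn=True, pending={}
Op 4: UPDATE c=24 (pending; pending now {c=24})
Op 5: UPDATE e=12 (pending; pending now {c=24, e=12})
Op 6: COMMIT: merged ['c', 'e'] into committed; committed now {c=24, e=12}
Op 7: BEGIN: in_txn=True, pending={}
Op 8: UPDATE c=17 (pending; pending now {c=17})
Op 9: UPDATE e=17 (pending; pending now {c=17, e=17})
Op 10: UPDATE c=10 (pending; pending now {c=10, e=17})
Op 11: COMMIT: merged ['c', 'e'] into committed; committed now {c=10, e=17}
Final committed: {c=10, e=17}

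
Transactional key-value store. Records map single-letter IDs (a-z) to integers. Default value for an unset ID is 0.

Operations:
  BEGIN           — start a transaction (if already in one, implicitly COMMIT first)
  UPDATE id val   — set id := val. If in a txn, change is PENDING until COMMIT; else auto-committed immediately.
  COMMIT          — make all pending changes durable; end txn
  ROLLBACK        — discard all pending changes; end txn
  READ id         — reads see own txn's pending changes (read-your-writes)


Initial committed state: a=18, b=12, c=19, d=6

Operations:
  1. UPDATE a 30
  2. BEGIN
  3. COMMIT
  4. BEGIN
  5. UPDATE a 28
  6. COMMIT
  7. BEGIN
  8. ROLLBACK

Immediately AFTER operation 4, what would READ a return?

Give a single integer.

Answer: 30

Derivation:
Initial committed: {a=18, b=12, c=19, d=6}
Op 1: UPDATE a=30 (auto-commit; committed a=30)
Op 2: BEGIN: in_txn=True, pending={}
Op 3: COMMIT: merged [] into committed; committed now {a=30, b=12, c=19, d=6}
Op 4: BEGIN: in_txn=True, pending={}
After op 4: visible(a) = 30 (pending={}, committed={a=30, b=12, c=19, d=6})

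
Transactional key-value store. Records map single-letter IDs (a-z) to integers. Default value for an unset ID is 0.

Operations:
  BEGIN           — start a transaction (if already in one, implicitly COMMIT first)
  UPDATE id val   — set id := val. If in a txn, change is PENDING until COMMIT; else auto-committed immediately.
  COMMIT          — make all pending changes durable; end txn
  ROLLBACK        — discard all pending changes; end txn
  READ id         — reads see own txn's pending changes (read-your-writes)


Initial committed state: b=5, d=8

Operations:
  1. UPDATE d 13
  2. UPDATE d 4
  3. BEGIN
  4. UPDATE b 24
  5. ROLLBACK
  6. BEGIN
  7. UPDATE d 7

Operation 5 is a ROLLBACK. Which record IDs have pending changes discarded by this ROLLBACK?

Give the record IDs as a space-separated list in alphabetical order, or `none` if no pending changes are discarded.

Answer: b

Derivation:
Initial committed: {b=5, d=8}
Op 1: UPDATE d=13 (auto-commit; committed d=13)
Op 2: UPDATE d=4 (auto-commit; committed d=4)
Op 3: BEGIN: in_txn=True, pending={}
Op 4: UPDATE b=24 (pending; pending now {b=24})
Op 5: ROLLBACK: discarded pending ['b']; in_txn=False
Op 6: BEGIN: in_txn=True, pending={}
Op 7: UPDATE d=7 (pending; pending now {d=7})
ROLLBACK at op 5 discards: ['b']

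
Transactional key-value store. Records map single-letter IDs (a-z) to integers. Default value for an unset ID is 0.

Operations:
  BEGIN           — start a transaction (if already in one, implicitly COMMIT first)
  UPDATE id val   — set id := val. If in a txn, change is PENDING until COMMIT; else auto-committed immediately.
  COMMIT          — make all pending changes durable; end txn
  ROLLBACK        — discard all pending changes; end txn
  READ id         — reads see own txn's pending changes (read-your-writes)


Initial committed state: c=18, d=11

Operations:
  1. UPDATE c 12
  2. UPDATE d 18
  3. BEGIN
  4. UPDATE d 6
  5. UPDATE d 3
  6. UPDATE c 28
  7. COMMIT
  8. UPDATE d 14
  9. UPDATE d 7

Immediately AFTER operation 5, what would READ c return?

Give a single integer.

Initial committed: {c=18, d=11}
Op 1: UPDATE c=12 (auto-commit; committed c=12)
Op 2: UPDATE d=18 (auto-commit; committed d=18)
Op 3: BEGIN: in_txn=True, pending={}
Op 4: UPDATE d=6 (pending; pending now {d=6})
Op 5: UPDATE d=3 (pending; pending now {d=3})
After op 5: visible(c) = 12 (pending={d=3}, committed={c=12, d=18})

Answer: 12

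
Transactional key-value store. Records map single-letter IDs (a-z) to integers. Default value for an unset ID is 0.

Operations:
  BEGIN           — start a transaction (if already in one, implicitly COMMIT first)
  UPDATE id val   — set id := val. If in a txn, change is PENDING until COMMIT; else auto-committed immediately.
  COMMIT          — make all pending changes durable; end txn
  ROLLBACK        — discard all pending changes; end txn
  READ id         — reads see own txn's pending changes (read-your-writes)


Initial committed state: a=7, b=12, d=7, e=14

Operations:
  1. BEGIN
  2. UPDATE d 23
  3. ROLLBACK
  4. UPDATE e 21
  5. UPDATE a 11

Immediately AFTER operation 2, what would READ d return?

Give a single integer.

Initial committed: {a=7, b=12, d=7, e=14}
Op 1: BEGIN: in_txn=True, pending={}
Op 2: UPDATE d=23 (pending; pending now {d=23})
After op 2: visible(d) = 23 (pending={d=23}, committed={a=7, b=12, d=7, e=14})

Answer: 23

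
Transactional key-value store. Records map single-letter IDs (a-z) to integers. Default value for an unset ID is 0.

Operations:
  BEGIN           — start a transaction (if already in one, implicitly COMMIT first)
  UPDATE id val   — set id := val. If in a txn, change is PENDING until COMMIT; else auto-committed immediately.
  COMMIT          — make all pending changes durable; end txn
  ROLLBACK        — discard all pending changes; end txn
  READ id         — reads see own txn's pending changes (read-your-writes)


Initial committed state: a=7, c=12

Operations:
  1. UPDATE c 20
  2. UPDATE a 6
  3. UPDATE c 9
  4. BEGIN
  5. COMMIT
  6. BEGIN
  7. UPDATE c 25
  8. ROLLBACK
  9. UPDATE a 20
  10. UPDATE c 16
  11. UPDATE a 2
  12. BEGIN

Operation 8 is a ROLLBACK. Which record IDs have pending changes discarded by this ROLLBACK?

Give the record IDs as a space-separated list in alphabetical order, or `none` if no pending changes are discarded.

Initial committed: {a=7, c=12}
Op 1: UPDATE c=20 (auto-commit; committed c=20)
Op 2: UPDATE a=6 (auto-commit; committed a=6)
Op 3: UPDATE c=9 (auto-commit; committed c=9)
Op 4: BEGIN: in_txn=True, pending={}
Op 5: COMMIT: merged [] into committed; committed now {a=6, c=9}
Op 6: BEGIN: in_txn=True, pending={}
Op 7: UPDATE c=25 (pending; pending now {c=25})
Op 8: ROLLBACK: discarded pending ['c']; in_txn=False
Op 9: UPDATE a=20 (auto-commit; committed a=20)
Op 10: UPDATE c=16 (auto-commit; committed c=16)
Op 11: UPDATE a=2 (auto-commit; committed a=2)
Op 12: BEGIN: in_txn=True, pending={}
ROLLBACK at op 8 discards: ['c']

Answer: c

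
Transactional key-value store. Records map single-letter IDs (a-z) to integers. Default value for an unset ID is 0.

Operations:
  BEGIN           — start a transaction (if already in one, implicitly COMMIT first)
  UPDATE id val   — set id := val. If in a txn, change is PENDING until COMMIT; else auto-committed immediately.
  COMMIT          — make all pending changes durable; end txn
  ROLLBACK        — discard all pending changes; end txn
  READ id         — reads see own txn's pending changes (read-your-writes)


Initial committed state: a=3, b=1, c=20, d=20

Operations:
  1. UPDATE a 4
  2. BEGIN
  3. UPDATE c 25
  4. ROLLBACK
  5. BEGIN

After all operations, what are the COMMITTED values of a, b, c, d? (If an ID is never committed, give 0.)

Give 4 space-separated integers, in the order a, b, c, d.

Initial committed: {a=3, b=1, c=20, d=20}
Op 1: UPDATE a=4 (auto-commit; committed a=4)
Op 2: BEGIN: in_txn=True, pending={}
Op 3: UPDATE c=25 (pending; pending now {c=25})
Op 4: ROLLBACK: discarded pending ['c']; in_txn=False
Op 5: BEGIN: in_txn=True, pending={}
Final committed: {a=4, b=1, c=20, d=20}

Answer: 4 1 20 20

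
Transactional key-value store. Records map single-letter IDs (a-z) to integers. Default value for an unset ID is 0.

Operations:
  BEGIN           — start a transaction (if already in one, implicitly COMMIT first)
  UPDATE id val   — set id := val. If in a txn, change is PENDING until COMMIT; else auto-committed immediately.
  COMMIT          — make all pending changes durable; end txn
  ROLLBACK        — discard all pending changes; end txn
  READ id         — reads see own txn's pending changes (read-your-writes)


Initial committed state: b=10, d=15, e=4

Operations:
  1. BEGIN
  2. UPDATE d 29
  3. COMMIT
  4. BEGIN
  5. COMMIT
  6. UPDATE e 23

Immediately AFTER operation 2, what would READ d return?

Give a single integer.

Answer: 29

Derivation:
Initial committed: {b=10, d=15, e=4}
Op 1: BEGIN: in_txn=True, pending={}
Op 2: UPDATE d=29 (pending; pending now {d=29})
After op 2: visible(d) = 29 (pending={d=29}, committed={b=10, d=15, e=4})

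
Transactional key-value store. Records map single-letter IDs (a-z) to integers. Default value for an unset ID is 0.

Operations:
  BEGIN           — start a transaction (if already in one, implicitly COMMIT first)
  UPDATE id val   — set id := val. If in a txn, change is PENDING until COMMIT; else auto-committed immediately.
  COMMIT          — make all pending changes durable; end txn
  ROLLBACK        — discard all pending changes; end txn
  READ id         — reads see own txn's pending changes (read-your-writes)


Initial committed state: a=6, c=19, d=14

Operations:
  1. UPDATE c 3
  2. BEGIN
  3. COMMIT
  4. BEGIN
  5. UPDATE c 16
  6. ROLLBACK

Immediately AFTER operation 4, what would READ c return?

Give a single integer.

Initial committed: {a=6, c=19, d=14}
Op 1: UPDATE c=3 (auto-commit; committed c=3)
Op 2: BEGIN: in_txn=True, pending={}
Op 3: COMMIT: merged [] into committed; committed now {a=6, c=3, d=14}
Op 4: BEGIN: in_txn=True, pending={}
After op 4: visible(c) = 3 (pending={}, committed={a=6, c=3, d=14})

Answer: 3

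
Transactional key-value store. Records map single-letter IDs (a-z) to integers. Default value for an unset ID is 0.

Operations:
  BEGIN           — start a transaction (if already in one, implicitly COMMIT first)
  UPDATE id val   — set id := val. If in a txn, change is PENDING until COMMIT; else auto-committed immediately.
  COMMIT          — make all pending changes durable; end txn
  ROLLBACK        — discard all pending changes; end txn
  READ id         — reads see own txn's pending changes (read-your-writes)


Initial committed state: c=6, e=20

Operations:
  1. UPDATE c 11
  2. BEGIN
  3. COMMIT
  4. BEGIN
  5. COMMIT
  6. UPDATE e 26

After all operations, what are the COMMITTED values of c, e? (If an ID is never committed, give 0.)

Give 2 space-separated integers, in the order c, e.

Initial committed: {c=6, e=20}
Op 1: UPDATE c=11 (auto-commit; committed c=11)
Op 2: BEGIN: in_txn=True, pending={}
Op 3: COMMIT: merged [] into committed; committed now {c=11, e=20}
Op 4: BEGIN: in_txn=True, pending={}
Op 5: COMMIT: merged [] into committed; committed now {c=11, e=20}
Op 6: UPDATE e=26 (auto-commit; committed e=26)
Final committed: {c=11, e=26}

Answer: 11 26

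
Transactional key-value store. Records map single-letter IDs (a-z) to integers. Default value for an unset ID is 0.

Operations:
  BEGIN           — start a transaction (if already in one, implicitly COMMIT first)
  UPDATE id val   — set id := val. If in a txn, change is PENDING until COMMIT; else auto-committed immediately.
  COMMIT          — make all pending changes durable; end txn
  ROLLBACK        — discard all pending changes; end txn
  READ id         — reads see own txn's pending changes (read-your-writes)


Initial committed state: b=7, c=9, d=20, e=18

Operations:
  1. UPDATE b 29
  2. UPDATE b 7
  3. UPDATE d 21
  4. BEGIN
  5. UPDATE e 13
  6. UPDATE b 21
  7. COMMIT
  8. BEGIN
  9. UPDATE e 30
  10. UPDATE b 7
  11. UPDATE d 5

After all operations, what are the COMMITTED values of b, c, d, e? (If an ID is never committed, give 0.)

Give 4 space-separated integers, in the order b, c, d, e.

Initial committed: {b=7, c=9, d=20, e=18}
Op 1: UPDATE b=29 (auto-commit; committed b=29)
Op 2: UPDATE b=7 (auto-commit; committed b=7)
Op 3: UPDATE d=21 (auto-commit; committed d=21)
Op 4: BEGIN: in_txn=True, pending={}
Op 5: UPDATE e=13 (pending; pending now {e=13})
Op 6: UPDATE b=21 (pending; pending now {b=21, e=13})
Op 7: COMMIT: merged ['b', 'e'] into committed; committed now {b=21, c=9, d=21, e=13}
Op 8: BEGIN: in_txn=True, pending={}
Op 9: UPDATE e=30 (pending; pending now {e=30})
Op 10: UPDATE b=7 (pending; pending now {b=7, e=30})
Op 11: UPDATE d=5 (pending; pending now {b=7, d=5, e=30})
Final committed: {b=21, c=9, d=21, e=13}

Answer: 21 9 21 13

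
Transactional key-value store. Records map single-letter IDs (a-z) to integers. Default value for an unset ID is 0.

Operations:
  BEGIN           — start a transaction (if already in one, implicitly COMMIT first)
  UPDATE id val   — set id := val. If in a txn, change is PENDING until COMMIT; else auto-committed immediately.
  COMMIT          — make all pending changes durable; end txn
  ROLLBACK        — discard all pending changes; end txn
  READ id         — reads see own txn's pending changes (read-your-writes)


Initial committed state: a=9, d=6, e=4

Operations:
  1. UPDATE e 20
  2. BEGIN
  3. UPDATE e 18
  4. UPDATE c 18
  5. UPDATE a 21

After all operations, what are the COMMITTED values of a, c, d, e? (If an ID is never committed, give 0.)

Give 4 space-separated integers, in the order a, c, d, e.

Initial committed: {a=9, d=6, e=4}
Op 1: UPDATE e=20 (auto-commit; committed e=20)
Op 2: BEGIN: in_txn=True, pending={}
Op 3: UPDATE e=18 (pending; pending now {e=18})
Op 4: UPDATE c=18 (pending; pending now {c=18, e=18})
Op 5: UPDATE a=21 (pending; pending now {a=21, c=18, e=18})
Final committed: {a=9, d=6, e=20}

Answer: 9 0 6 20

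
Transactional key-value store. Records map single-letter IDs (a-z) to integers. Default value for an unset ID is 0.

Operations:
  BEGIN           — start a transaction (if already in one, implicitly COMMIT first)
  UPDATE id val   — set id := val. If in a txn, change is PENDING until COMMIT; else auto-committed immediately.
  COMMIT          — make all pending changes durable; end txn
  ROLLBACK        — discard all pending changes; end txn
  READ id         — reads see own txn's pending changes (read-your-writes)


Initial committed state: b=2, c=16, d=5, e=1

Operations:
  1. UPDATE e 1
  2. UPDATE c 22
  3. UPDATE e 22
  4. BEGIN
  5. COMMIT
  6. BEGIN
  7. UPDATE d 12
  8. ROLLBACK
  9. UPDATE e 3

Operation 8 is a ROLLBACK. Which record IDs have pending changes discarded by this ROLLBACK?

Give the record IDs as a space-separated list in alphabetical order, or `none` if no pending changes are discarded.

Answer: d

Derivation:
Initial committed: {b=2, c=16, d=5, e=1}
Op 1: UPDATE e=1 (auto-commit; committed e=1)
Op 2: UPDATE c=22 (auto-commit; committed c=22)
Op 3: UPDATE e=22 (auto-commit; committed e=22)
Op 4: BEGIN: in_txn=True, pending={}
Op 5: COMMIT: merged [] into committed; committed now {b=2, c=22, d=5, e=22}
Op 6: BEGIN: in_txn=True, pending={}
Op 7: UPDATE d=12 (pending; pending now {d=12})
Op 8: ROLLBACK: discarded pending ['d']; in_txn=False
Op 9: UPDATE e=3 (auto-commit; committed e=3)
ROLLBACK at op 8 discards: ['d']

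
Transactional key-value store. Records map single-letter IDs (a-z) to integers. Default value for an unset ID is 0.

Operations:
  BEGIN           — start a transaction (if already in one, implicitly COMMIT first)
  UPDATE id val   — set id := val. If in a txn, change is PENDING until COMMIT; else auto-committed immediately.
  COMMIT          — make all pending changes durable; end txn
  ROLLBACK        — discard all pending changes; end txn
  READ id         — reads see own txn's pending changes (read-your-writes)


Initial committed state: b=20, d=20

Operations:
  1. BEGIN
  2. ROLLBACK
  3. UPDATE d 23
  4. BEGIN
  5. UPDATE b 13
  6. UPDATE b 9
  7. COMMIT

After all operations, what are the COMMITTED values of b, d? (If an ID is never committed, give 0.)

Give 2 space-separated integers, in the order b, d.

Initial committed: {b=20, d=20}
Op 1: BEGIN: in_txn=True, pending={}
Op 2: ROLLBACK: discarded pending []; in_txn=False
Op 3: UPDATE d=23 (auto-commit; committed d=23)
Op 4: BEGIN: in_txn=True, pending={}
Op 5: UPDATE b=13 (pending; pending now {b=13})
Op 6: UPDATE b=9 (pending; pending now {b=9})
Op 7: COMMIT: merged ['b'] into committed; committed now {b=9, d=23}
Final committed: {b=9, d=23}

Answer: 9 23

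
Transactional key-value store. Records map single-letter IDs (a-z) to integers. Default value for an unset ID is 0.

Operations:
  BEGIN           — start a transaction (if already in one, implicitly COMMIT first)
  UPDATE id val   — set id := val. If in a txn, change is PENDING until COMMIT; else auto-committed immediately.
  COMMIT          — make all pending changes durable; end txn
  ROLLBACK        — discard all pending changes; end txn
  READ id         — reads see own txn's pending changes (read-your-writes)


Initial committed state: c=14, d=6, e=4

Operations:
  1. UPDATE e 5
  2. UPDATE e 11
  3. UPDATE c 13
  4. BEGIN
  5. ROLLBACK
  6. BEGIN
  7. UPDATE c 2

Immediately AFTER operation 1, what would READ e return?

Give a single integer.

Initial committed: {c=14, d=6, e=4}
Op 1: UPDATE e=5 (auto-commit; committed e=5)
After op 1: visible(e) = 5 (pending={}, committed={c=14, d=6, e=5})

Answer: 5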